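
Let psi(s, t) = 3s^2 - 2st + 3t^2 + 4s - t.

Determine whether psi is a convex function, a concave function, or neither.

psi is quadratic, so its Hessian is the constant matrix H = [[6, -2], [-2, 6]].
det(H) = 32, tr(H) = 12.
det(H) > 0 and tr(H) > 0, so H is positive definite everywhere: convex.

convex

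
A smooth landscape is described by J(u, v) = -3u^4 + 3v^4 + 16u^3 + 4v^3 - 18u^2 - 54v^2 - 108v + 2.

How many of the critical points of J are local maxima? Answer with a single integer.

2

J separates as a function of u plus a function of v, so ∇J=0 decouples.
∂J/∂u = -12u(u - 3)(u - 1) = 0 at u ∈ {0, 1, 3}; ∂J/∂v = 12(v - 3)(v + 1)(v + 3) = 0 at v ∈ {-3, -1, 3}.
The Hessian is diagonal: diag(J_uu, J_vv). Second derivatives: J_uu(0)=-36, J_uu(1)=24, J_uu(3)=-72; J_vv(-3)=144, J_vv(-1)=-96, J_vv(3)=288.
Local maxima occur where both diagonal entries negative: (0, -1), (3, -1). Count: 2.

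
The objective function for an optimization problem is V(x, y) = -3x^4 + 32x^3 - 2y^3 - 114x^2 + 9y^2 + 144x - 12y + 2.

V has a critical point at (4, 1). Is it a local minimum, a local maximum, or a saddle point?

saddle point

The mixed partial ∂²V/∂x∂y is 0, so the Hessian at any point is diag(V_xx, V_yy) = diag(12(-3x^2 + 16x - 19), 6(-2y + 3)).
At (4, 1): H = diag(-36, 6).
The eigenvalues have opposite signs, so H is indefinite: a saddle point.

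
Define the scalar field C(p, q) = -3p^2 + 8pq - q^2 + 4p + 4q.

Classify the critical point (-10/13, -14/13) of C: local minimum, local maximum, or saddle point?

The Hessian of C is constant: H = [[-6, 8], [8, -2]].
det(H) = (-6)·(-2) − 8² = -52.
Since det(H) < 0, H is indefinite and the critical point is a saddle point.

saddle point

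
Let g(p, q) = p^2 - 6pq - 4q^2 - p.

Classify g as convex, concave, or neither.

g is quadratic, so its Hessian is the constant matrix H = [[2, -6], [-6, -8]].
det(H) = -52, tr(H) = -6.
det(H) < 0, so H is indefinite: neither convex nor concave.

neither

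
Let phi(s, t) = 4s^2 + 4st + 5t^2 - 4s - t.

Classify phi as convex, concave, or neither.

phi is quadratic, so its Hessian is the constant matrix H = [[8, 4], [4, 10]].
det(H) = 64, tr(H) = 18.
det(H) > 0 and tr(H) > 0, so H is positive definite everywhere: convex.

convex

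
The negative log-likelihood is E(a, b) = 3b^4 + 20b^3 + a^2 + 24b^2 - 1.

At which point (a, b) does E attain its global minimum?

(0, -4)

E(a,b) separates as P(a) + Q(b) − 1, so its minimum is min P + min Q − 1.
P'(a) = 2a vanishes at a ∈ {0}; Q'(b) = 12b(b + 1)(b + 4) vanishes at b ∈ {-4, -1, 0}.
Local minima of P (where P''>0): P(0)=0. Local minima of Q: Q(-4)=-128, Q(0)=0.
So the global minimum of E is P(0) + Q(-4) − 1 = 0 − 128 − 1 = -129, attained at (0, -4).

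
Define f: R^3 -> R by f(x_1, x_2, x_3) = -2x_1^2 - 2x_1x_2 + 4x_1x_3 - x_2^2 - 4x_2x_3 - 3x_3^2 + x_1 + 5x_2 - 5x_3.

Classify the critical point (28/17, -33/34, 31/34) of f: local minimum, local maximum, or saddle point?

saddle point

The Hessian is constant: H = [[-4, -2, 4], [-2, -2, -4], [4, -4, -6]].
Leading principal minors: Δ₁ = -4, Δ₂ = 4, Δ₃ = 136.
The minors fit neither the all-positive nor the alternating-sign pattern, so H is indefinite: a saddle point.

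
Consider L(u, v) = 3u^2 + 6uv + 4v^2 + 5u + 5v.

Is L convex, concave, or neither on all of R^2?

convex

L is quadratic, so its Hessian is the constant matrix H = [[6, 6], [6, 8]].
det(H) = 12, tr(H) = 14.
det(H) > 0 and tr(H) > 0, so H is positive definite everywhere: convex.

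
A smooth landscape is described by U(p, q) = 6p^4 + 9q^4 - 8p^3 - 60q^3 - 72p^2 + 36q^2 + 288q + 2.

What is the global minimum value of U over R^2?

-559

U(p,q) separates as A(p) + B(q) + 2, so its minimum is min A + min B + 2.
A'(p) = 24p(p - 3)(p + 2) vanishes at p ∈ {-2, 0, 3}; B'(q) = 36(q - 4)(q - 2)(q + 1) vanishes at q ∈ {-1, 2, 4}.
Local minima of A (where A''>0): A(-2)=-128, A(3)=-378. Local minima of B: B(-1)=-183, B(4)=192.
So the global minimum of U is A(3) + B(-1) + 2 = -378 − 183 + 2 = -559, attained at (3, -1).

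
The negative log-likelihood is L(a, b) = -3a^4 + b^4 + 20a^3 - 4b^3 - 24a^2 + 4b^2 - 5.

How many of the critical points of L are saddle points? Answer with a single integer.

L separates as a function of a plus a function of b, so ∇L=0 decouples.
∂L/∂a = -12a(a - 4)(a - 1) = 0 at a ∈ {0, 1, 4}; ∂L/∂b = 4b(b - 2)(b - 1) = 0 at b ∈ {0, 1, 2}.
The Hessian is diagonal: diag(L_aa, L_bb). Second derivatives: L_aa(0)=-48, L_aa(1)=36, L_aa(4)=-144; L_bb(0)=8, L_bb(1)=-4, L_bb(2)=8.
Saddle points occur where the two diagonal entries have opposite signs: (0, 0), (0, 2), (1, 1), (4, 0), (4, 2). Count: 5.

5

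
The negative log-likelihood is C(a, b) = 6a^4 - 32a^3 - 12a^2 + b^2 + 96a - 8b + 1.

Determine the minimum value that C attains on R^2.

C(a,b) separates as P(a) + Q(b) + 1, so its minimum is min P + min Q + 1.
P'(a) = 24(a - 4)(a - 1)(a + 1) vanishes at a ∈ {-1, 1, 4}; Q'(b) = 2b - 8 vanishes at b ∈ {4}.
Local minima of P (where P''>0): P(-1)=-70, P(4)=-320. Local minima of Q: Q(4)=-16.
So the global minimum of C is P(4) + Q(4) + 1 = -320 − 16 + 1 = -335, attained at (4, 4).

-335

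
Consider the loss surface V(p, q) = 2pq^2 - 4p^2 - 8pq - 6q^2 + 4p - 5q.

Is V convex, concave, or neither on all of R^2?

The term 2pq^2 is cubic, so the Hessian is not constant.
∂²V/∂q² = 4p - 12, which takes both signs as p varies (negative for sufficiently negative p). A diagonal entry of the Hessian changing sign means the Hessian is neither positive- nor negative-semidefinite on all of R^2.

neither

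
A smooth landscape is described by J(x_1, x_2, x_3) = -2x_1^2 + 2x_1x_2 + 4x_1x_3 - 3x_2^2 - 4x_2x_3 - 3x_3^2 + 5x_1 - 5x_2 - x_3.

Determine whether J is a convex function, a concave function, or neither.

concave

J is quadratic, so its Hessian is the constant matrix H = [[-4, 2, 4], [2, -6, -4], [4, -4, -6]].
Leading principal minors: -4, 20, -24.
Signs alternate −, +, − ⇒ H ≺ 0 ⇒ concave.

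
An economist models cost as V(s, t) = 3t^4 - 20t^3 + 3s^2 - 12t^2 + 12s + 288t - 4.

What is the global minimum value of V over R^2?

-432

V(s,t) separates as P(s) + Q(t) − 4, so its minimum is min P + min Q − 4.
P'(s) = 6s + 12 vanishes at s ∈ {-2}; Q'(t) = 12(t - 4)(t - 3)(t + 2) vanishes at t ∈ {-2, 3, 4}.
Local minima of P (where P''>0): P(-2)=-12. Local minima of Q: Q(-2)=-416, Q(4)=448.
So the global minimum of V is P(-2) + Q(-2) − 4 = -12 − 416 − 4 = -432, attained at (-2, -2).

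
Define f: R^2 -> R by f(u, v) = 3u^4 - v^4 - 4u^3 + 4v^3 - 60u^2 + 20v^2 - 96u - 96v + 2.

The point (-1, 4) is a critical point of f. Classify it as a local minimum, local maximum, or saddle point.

local maximum

The mixed partial ∂²f/∂u∂v is 0, so the Hessian at any point is diag(f_uu, f_vv) = diag(12(3u^2 - 2u - 10), 4(-3v^2 + 6v + 10)).
At (-1, 4): H = diag(-60, -56).
Both eigenvalues are negative, so H is negative definite: a local maximum.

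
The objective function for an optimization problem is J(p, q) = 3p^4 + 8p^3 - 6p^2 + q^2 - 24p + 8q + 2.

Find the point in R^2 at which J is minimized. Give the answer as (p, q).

J(p,q) separates as A(p) + B(q) + 2, so its minimum is min A + min B + 2.
A'(p) = 12(p - 1)(p + 1)(p + 2) vanishes at p ∈ {-2, -1, 1}; B'(q) = 2q + 8 vanishes at q ∈ {-4}.
Local minima of A (where A''>0): A(-2)=8, A(1)=-19. Local minima of B: B(-4)=-16.
So the global minimum of J is A(1) + B(-4) + 2 = -19 − 16 + 2 = -33, attained at (1, -4).

(1, -4)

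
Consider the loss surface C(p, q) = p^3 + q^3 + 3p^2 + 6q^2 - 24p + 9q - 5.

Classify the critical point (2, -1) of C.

local minimum

The mixed partial ∂²C/∂p∂q is 0, so the Hessian at any point is diag(C_pp, C_qq) = diag(6(p + 1), 6(q + 2)).
At (2, -1): H = diag(18, 6).
Both eigenvalues are positive, so H is positive definite: a local minimum.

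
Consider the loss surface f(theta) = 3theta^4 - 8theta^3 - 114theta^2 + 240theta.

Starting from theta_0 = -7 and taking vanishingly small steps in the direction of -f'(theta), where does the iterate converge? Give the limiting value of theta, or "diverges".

-4

f'(theta) = 12(theta - 5)(theta - 1)(theta + 4), so f'(-7) = -3456.
Gradient descent moves in the -f' direction, i.e. theta is increasing.
The nearest critical point in that direction is theta = -4, where f'' = 540 > 0 (a local minimum). The iterate converges there.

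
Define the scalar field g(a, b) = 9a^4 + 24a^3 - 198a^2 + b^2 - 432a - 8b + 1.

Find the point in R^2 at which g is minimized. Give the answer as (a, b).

g(a,b) separates as P(a) + Q(b) + 1, so its minimum is min P + min Q + 1.
P'(a) = 36(a - 3)(a + 1)(a + 4) vanishes at a ∈ {-4, -1, 3}; Q'(b) = 2b - 8 vanishes at b ∈ {4}.
Local minima of P (where P''>0): P(-4)=-672, P(3)=-1701. Local minima of Q: Q(4)=-16.
So the global minimum of g is P(3) + Q(4) + 1 = -1701 − 16 + 1 = -1716, attained at (3, 4).

(3, 4)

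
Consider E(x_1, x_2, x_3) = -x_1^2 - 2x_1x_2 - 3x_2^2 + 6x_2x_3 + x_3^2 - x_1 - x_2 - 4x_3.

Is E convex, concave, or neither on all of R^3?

E is quadratic, so its Hessian is the constant matrix H = [[-2, -2, 0], [-2, -6, 6], [0, 6, 2]].
Leading principal minors: -2, 8, 88.
Neither pattern holds ⇒ H is indefinite ⇒ neither convex nor concave.

neither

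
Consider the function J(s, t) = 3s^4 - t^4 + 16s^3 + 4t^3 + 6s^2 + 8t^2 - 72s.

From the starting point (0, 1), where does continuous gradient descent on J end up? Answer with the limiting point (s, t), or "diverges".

(1, 0)

J is separable, so gradient descent decouples: s follows -∂J/∂s, t follows -∂J/∂t.
∂J/∂s = 12(s - 1)(s + 2)(s + 3); at s=0 this is -72, so s increases.
∂J/∂t = -4t(t - 4)(t + 1); at t=1 this is 24, so t decreases.
s converges to its nearest critical value 1 (a local min of the s-part); t converges to 0. The iterate converges to (1, 0).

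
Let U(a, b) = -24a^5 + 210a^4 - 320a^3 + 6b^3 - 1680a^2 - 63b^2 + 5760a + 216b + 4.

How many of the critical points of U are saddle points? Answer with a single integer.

U separates as a function of a plus a function of b, so ∇U=0 decouples.
∂U/∂a = -120(a - 4)(a - 3)(a - 2)(a + 2) = 0 at a ∈ {-2, 2, 3, 4}; ∂U/∂b = 18(b - 4)(b - 3) = 0 at b ∈ {3, 4}.
The Hessian is diagonal: diag(U_aa, U_bb). Second derivatives: U_aa(-2)=14400, U_aa(2)=-960, U_aa(3)=600, U_aa(4)=-1440; U_bb(3)=-18, U_bb(4)=18.
Saddle points occur where the two diagonal entries have opposite signs: (-2, 3), (2, 4), (3, 3), (4, 4). Count: 4.

4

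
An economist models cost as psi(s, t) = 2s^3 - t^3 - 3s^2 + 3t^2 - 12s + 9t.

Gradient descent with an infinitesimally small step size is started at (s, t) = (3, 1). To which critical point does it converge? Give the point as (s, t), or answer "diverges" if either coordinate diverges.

(2, -1)

psi is separable, so gradient descent decouples: s follows -∂psi/∂s, t follows -∂psi/∂t.
∂psi/∂s = 6(s - 2)(s + 1); at s=3 this is 24, so s decreases.
∂psi/∂t = -3(t - 3)(t + 1); at t=1 this is 12, so t decreases.
s converges to its nearest critical value 2 (a local min of the s-part); t converges to -1. The iterate converges to (2, -1).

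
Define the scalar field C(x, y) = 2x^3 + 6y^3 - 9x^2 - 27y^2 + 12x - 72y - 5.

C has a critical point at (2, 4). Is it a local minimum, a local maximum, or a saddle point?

The mixed partial ∂²C/∂x∂y is 0, so the Hessian at any point is diag(C_xx, C_yy) = diag(6(2x - 3), 18(2y - 3)).
At (2, 4): H = diag(6, 90).
Both eigenvalues are positive, so H is positive definite: a local minimum.

local minimum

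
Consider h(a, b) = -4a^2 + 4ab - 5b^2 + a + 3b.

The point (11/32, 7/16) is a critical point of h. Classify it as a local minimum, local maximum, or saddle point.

local maximum

The Hessian of h is constant: H = [[-8, 4], [4, -10]].
det(H) = (-8)·(-10) − 4² = 64.
det(H) > 0 and tr(H) = -18 < 0, so H is negative definite and the point is a local maximum.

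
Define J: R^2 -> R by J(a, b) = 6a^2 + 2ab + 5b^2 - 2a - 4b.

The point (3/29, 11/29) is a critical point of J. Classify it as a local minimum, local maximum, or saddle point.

local minimum

The Hessian of J is constant: H = [[12, 2], [2, 10]].
det(H) = 12·10 − 2² = 116.
det(H) > 0 and tr(H) = 22 > 0, so H is positive definite and the point is a local minimum.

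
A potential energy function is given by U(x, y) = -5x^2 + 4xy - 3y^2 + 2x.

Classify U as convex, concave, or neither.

concave

U is quadratic, so its Hessian is the constant matrix H = [[-10, 4], [4, -6]].
det(H) = 44, tr(H) = -16.
det(H) > 0 and tr(H) < 0, so H is negative definite everywhere: concave.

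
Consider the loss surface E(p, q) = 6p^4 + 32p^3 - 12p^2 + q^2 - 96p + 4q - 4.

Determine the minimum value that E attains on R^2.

E(p,q) separates as A(p) + B(q) − 4, so its minimum is min A + min B − 4.
A'(p) = 24(p - 1)(p + 1)(p + 4) vanishes at p ∈ {-4, -1, 1}; B'(q) = 2q + 4 vanishes at q ∈ {-2}.
Local minima of A (where A''>0): A(-4)=-320, A(1)=-70. Local minima of B: B(-2)=-4.
So the global minimum of E is A(-4) + B(-2) − 4 = -320 − 4 − 4 = -328, attained at (-4, -2).

-328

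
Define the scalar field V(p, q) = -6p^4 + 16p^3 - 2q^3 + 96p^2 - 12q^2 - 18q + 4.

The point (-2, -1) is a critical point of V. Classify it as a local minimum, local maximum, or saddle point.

The mixed partial ∂²V/∂p∂q is 0, so the Hessian at any point is diag(V_pp, V_qq) = diag(24(-3p^2 + 4p + 8), -12(q + 2)).
At (-2, -1): H = diag(-288, -12).
Both eigenvalues are negative, so H is negative definite: a local maximum.

local maximum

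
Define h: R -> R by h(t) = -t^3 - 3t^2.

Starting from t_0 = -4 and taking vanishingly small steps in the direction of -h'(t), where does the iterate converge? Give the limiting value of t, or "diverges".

-2

h'(t) = -3t(t + 2), so h'(-4) = -24.
Gradient descent moves in the -h' direction, i.e. t is increasing.
The nearest critical point in that direction is t = -2, where h'' = 6 > 0 (a local minimum). The iterate converges there.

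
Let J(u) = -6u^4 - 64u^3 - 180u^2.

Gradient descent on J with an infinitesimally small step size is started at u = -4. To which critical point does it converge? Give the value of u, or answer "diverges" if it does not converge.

J'(u) = -24u(u + 3)(u + 5), so J'(-4) = -96.
Gradient descent moves in the -J' direction, i.e. u is increasing.
The nearest critical point in that direction is u = -3, where J'' = 144 > 0 (a local minimum). The iterate converges there.

-3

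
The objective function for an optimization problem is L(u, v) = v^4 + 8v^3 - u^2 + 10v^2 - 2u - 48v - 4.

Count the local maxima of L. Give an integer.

1

L separates as a function of u plus a function of v, so ∇L=0 decouples.
∂L/∂u = -2(u + 1) = 0 at u ∈ {-1}; ∂L/∂v = 4(v - 1)(v + 3)(v + 4) = 0 at v ∈ {-4, -3, 1}.
The Hessian is diagonal: diag(L_uu, L_vv). Second derivatives: L_uu(-1)=-2; L_vv(-4)=20, L_vv(-3)=-16, L_vv(1)=80.
Local maxima occur where both diagonal entries negative: (-1, -3). Count: 1.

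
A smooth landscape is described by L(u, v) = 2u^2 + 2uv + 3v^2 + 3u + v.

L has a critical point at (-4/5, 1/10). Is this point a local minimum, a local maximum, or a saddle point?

The Hessian of L is constant: H = [[4, 2], [2, 6]].
det(H) = 4·6 − 2² = 20.
det(H) > 0 and tr(H) = 10 > 0, so H is positive definite and the point is a local minimum.

local minimum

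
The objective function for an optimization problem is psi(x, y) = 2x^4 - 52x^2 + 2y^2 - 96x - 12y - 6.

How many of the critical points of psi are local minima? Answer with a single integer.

psi separates as a function of x plus a function of y, so ∇psi=0 decouples.
∂psi/∂x = 8(x - 4)(x + 1)(x + 3) = 0 at x ∈ {-3, -1, 4}; ∂psi/∂y = 4(y - 3) = 0 at y ∈ {3}.
The Hessian is diagonal: diag(psi_xx, psi_yy). Second derivatives: psi_xx(-3)=112, psi_xx(-1)=-80, psi_xx(4)=280; psi_yy(3)=4.
Local minima occur where both diagonal entries positive: (-3, 3), (4, 3). Count: 2.

2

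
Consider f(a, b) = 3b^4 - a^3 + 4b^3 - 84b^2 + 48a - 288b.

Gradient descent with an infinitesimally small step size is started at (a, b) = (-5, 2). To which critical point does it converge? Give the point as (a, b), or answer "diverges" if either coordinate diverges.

f is separable, so gradient descent decouples: a follows -∂f/∂a, b follows -∂f/∂b.
∂f/∂a = -3(a - 4)(a + 4); at a=-5 this is -27, so a increases.
∂f/∂b = 12(b - 4)(b + 2)(b + 3); at b=2 this is -480, so b increases.
a converges to its nearest critical value -4 (a local min of the a-part); b converges to 4. The iterate converges to (-4, 4).

(-4, 4)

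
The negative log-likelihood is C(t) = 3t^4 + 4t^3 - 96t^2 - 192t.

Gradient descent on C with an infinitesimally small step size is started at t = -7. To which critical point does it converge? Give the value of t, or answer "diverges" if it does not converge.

C'(t) = 12(t - 4)(t + 1)(t + 4), so C'(-7) = -2376.
Gradient descent moves in the -C' direction, i.e. t is increasing.
The nearest critical point in that direction is t = -4, where C'' = 288 > 0 (a local minimum). The iterate converges there.

-4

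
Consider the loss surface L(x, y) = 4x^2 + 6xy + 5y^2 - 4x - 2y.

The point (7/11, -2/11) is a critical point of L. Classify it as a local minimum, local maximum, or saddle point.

local minimum

The Hessian of L is constant: H = [[8, 6], [6, 10]].
det(H) = 8·10 − 6² = 44.
det(H) > 0 and tr(H) = 18 > 0, so H is positive definite and the point is a local minimum.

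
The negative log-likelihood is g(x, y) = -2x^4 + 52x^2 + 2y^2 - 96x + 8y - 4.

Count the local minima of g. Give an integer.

g separates as a function of x plus a function of y, so ∇g=0 decouples.
∂g/∂x = -8(x - 3)(x - 1)(x + 4) = 0 at x ∈ {-4, 1, 3}; ∂g/∂y = 4(y + 2) = 0 at y ∈ {-2}.
The Hessian is diagonal: diag(g_xx, g_yy). Second derivatives: g_xx(-4)=-280, g_xx(1)=80, g_xx(3)=-112; g_yy(-2)=4.
Local minima occur where both diagonal entries positive: (1, -2). Count: 1.

1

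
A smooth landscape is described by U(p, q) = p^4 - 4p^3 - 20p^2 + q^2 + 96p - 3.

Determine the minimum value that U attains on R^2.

U(p,q) separates as A(p) + B(q) − 3, so its minimum is min A + min B − 3.
A'(p) = 4(p - 4)(p - 2)(p + 3) vanishes at p ∈ {-3, 2, 4}; B'(q) = 2q vanishes at q ∈ {0}.
Local minima of A (where A''>0): A(-3)=-279, A(4)=64. Local minima of B: B(0)=0.
So the global minimum of U is A(-3) + B(0) − 3 = -279 + 0 − 3 = -282, attained at (-3, 0).

-282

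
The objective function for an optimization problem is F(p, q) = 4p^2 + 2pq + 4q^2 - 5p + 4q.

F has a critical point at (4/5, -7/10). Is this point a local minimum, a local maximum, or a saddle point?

The Hessian of F is constant: H = [[8, 2], [2, 8]].
det(H) = 8·8 − 2² = 60.
det(H) > 0 and tr(H) = 16 > 0, so H is positive definite and the point is a local minimum.

local minimum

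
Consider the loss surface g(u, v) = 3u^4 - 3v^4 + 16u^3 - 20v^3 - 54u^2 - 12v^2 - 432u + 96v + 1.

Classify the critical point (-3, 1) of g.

local maximum

The mixed partial ∂²g/∂u∂v is 0, so the Hessian at any point is diag(g_uu, g_vv) = diag(12(3u^2 + 8u - 9), -12(3v^2 + 10v + 2)).
At (-3, 1): H = diag(-72, -180).
Both eigenvalues are negative, so H is negative definite: a local maximum.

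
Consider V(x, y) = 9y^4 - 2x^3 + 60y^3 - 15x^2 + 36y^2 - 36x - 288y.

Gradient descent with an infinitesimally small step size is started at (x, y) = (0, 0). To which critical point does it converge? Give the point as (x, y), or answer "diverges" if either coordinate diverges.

diverges

V is separable, so gradient descent decouples: x follows -∂V/∂x, y follows -∂V/∂y.
∂V/∂x = -6(x + 2)(x + 3); at x=0 this is -36, so x increases.
∂V/∂y = 36(y - 1)(y + 2)(y + 4); at y=0 this is -288, so y increases.
The x-coordinate has no critical point in that direction and runs off to infinity.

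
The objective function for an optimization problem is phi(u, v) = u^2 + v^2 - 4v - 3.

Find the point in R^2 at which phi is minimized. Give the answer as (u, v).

(0, 2)

phi(u,v) separates as P(u) + Q(v) − 3, so its minimum is min P + min Q − 3.
P'(u) = 2u vanishes at u ∈ {0}; Q'(v) = 2v - 4 vanishes at v ∈ {2}.
Local minima of P (where P''>0): P(0)=0. Local minima of Q: Q(2)=-4.
So the global minimum of phi is P(0) + Q(2) − 3 = 0 − 4 − 3 = -7, attained at (0, 2).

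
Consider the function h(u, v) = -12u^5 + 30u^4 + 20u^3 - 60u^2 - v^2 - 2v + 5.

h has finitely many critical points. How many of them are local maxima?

h separates as a function of u plus a function of v, so ∇h=0 decouples.
∂h/∂u = -60u(u - 2)(u - 1)(u + 1) = 0 at u ∈ {-1, 0, 1, 2}; ∂h/∂v = -2(v + 1) = 0 at v ∈ {-1}.
The Hessian is diagonal: diag(h_uu, h_vv). Second derivatives: h_uu(-1)=360, h_uu(0)=-120, h_uu(1)=120, h_uu(2)=-360; h_vv(-1)=-2.
Local maxima occur where both diagonal entries negative: (0, -1), (2, -1). Count: 2.

2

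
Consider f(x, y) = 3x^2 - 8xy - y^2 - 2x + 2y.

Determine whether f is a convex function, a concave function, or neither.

neither

f is quadratic, so its Hessian is the constant matrix H = [[6, -8], [-8, -2]].
det(H) = -76, tr(H) = 4.
det(H) < 0, so H is indefinite: neither convex nor concave.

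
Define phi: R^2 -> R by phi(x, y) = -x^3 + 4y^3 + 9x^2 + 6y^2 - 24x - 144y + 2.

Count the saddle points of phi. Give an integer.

phi separates as a function of x plus a function of y, so ∇phi=0 decouples.
∂phi/∂x = -3(x - 4)(x - 2) = 0 at x ∈ {2, 4}; ∂phi/∂y = 12(y - 3)(y + 4) = 0 at y ∈ {-4, 3}.
The Hessian is diagonal: diag(phi_xx, phi_yy). Second derivatives: phi_xx(2)=6, phi_xx(4)=-6; phi_yy(-4)=-84, phi_yy(3)=84.
Saddle points occur where the two diagonal entries have opposite signs: (2, -4), (4, 3). Count: 2.

2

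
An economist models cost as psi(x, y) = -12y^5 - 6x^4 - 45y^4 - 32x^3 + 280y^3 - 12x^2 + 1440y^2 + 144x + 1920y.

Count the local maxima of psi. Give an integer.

4

psi separates as a function of x plus a function of y, so ∇psi=0 decouples.
∂psi/∂x = -24(x - 1)(x + 2)(x + 3) = 0 at x ∈ {-3, -2, 1}; ∂psi/∂y = -60(y - 4)(y + 1)(y + 2)(y + 4) = 0 at y ∈ {-4, -2, -1, 4}.
The Hessian is diagonal: diag(psi_xx, psi_yy). Second derivatives: psi_xx(-3)=-96, psi_xx(-2)=72, psi_xx(1)=-288; psi_yy(-4)=2880, psi_yy(-2)=-720, psi_yy(-1)=900, psi_yy(4)=-14400.
Local maxima occur where both diagonal entries negative: (-3, -2), (-3, 4), (1, -2), (1, 4). Count: 4.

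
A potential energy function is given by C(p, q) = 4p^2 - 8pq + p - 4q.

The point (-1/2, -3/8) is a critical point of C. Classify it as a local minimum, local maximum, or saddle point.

The Hessian of C is constant: H = [[8, -8], [-8, 0]].
det(H) = 8·0 − (-8)² = -64.
Since det(H) < 0, H is indefinite and the critical point is a saddle point.

saddle point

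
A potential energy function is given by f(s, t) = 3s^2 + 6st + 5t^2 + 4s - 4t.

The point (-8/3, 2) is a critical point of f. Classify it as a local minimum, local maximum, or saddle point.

local minimum

The Hessian of f is constant: H = [[6, 6], [6, 10]].
det(H) = 6·10 − 6² = 24.
det(H) > 0 and tr(H) = 16 > 0, so H is positive definite and the point is a local minimum.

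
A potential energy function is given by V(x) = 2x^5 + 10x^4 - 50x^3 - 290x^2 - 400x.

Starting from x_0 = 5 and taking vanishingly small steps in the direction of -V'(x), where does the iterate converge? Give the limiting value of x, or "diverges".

V'(x) = 10(x - 4)(x + 1)(x + 2)(x + 5), so V'(5) = 4200.
Gradient descent moves in the -V' direction, i.e. x is decreasing.
The nearest critical point in that direction is x = 4, where V'' = 2700 > 0 (a local minimum). The iterate converges there.

4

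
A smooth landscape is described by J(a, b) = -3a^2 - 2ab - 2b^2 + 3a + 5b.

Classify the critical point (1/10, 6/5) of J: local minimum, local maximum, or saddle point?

The Hessian of J is constant: H = [[-6, -2], [-2, -4]].
det(H) = (-6)·(-4) − (-2)² = 20.
det(H) > 0 and tr(H) = -10 < 0, so H is negative definite and the point is a local maximum.

local maximum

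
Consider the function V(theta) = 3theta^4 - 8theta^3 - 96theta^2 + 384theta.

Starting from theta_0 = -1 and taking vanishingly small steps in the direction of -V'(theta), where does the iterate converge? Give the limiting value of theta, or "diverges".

V'(theta) = 12(theta - 4)(theta - 2)(theta + 4), so V'(-1) = 540.
Gradient descent moves in the -V' direction, i.e. theta is decreasing.
The nearest critical point in that direction is theta = -4, where V'' = 576 > 0 (a local minimum). The iterate converges there.

-4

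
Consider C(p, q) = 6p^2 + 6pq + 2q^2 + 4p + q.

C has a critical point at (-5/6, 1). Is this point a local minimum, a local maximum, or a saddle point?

local minimum

The Hessian of C is constant: H = [[12, 6], [6, 4]].
det(H) = 12·4 − 6² = 12.
det(H) > 0 and tr(H) = 16 > 0, so H is positive definite and the point is a local minimum.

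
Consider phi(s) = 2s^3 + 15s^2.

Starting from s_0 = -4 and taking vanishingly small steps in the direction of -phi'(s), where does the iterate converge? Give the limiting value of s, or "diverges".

phi'(s) = 6s(s + 5), so phi'(-4) = -24.
Gradient descent moves in the -phi' direction, i.e. s is increasing.
The nearest critical point in that direction is s = 0, where phi'' = 30 > 0 (a local minimum). The iterate converges there.

0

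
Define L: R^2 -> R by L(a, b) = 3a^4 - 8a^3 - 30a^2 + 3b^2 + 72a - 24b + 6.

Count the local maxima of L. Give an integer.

0

L separates as a function of a plus a function of b, so ∇L=0 decouples.
∂L/∂a = 12(a - 3)(a - 1)(a + 2) = 0 at a ∈ {-2, 1, 3}; ∂L/∂b = 6(b - 4) = 0 at b ∈ {4}.
The Hessian is diagonal: diag(L_aa, L_bb). Second derivatives: L_aa(-2)=180, L_aa(1)=-72, L_aa(3)=120; L_bb(4)=6.
Local maxima occur where both diagonal entries negative: none. Count: 0.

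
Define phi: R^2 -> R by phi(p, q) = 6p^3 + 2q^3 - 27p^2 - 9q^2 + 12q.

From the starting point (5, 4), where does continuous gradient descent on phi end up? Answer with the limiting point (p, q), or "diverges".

phi is separable, so gradient descent decouples: p follows -∂phi/∂p, q follows -∂phi/∂q.
∂phi/∂p = 18p(p - 3); at p=5 this is 180, so p decreases.
∂phi/∂q = 6(q - 2)(q - 1); at q=4 this is 36, so q decreases.
p converges to its nearest critical value 3 (a local min of the p-part); q converges to 2. The iterate converges to (3, 2).

(3, 2)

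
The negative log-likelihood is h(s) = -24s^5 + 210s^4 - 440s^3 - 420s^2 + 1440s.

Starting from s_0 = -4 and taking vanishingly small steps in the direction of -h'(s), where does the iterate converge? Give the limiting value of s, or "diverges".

h'(s) = -120(s - 4)(s - 3)(s - 1)(s + 1), so h'(-4) = -100800.
Gradient descent moves in the -h' direction, i.e. s is increasing.
The nearest critical point in that direction is s = -1, where h'' = 4800 > 0 (a local minimum). The iterate converges there.

-1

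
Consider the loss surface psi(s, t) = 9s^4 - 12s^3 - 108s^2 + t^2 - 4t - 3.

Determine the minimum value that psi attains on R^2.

-574

psi(s,t) separates as P(s) + Q(t) − 3, so its minimum is min P + min Q − 3.
P'(s) = 36s(s - 3)(s + 2) vanishes at s ∈ {-2, 0, 3}; Q'(t) = 2(t - 2) vanishes at t ∈ {2}.
Local minima of P (where P''>0): P(-2)=-192, P(3)=-567. Local minima of Q: Q(2)=-4.
So the global minimum of psi is P(3) + Q(2) − 3 = -567 − 4 − 3 = -574, attained at (3, 2).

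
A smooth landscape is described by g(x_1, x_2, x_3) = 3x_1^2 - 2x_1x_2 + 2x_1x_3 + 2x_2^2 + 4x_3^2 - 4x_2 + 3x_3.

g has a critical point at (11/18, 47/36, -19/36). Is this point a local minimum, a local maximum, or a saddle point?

local minimum

The Hessian is constant: H = [[6, -2, 2], [-2, 4, 0], [2, 0, 8]].
Leading principal minors: Δ₁ = 6, Δ₂ = 20, Δ₃ = 144.
All leading minors are positive, so H is positive definite: a local minimum.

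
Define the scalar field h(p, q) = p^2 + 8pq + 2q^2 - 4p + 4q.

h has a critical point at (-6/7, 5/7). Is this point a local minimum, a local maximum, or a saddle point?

saddle point

The Hessian of h is constant: H = [[2, 8], [8, 4]].
det(H) = 2·4 − 8² = -56.
Since det(H) < 0, H is indefinite and the critical point is a saddle point.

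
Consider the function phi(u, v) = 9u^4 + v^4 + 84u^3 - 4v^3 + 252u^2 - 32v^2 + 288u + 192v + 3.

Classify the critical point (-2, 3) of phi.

local maximum

The mixed partial ∂²phi/∂u∂v is 0, so the Hessian at any point is diag(phi_uu, phi_vv) = diag(36(3u^2 + 14u + 14), 4(3v^2 - 6v - 16)).
At (-2, 3): H = diag(-72, -28).
Both eigenvalues are negative, so H is negative definite: a local maximum.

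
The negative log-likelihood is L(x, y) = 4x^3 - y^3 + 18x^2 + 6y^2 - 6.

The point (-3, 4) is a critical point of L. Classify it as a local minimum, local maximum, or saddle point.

local maximum

The mixed partial ∂²L/∂x∂y is 0, so the Hessian at any point is diag(L_xx, L_yy) = diag(12(2x + 3), 6(-y + 2)).
At (-3, 4): H = diag(-36, -12).
Both eigenvalues are negative, so H is negative definite: a local maximum.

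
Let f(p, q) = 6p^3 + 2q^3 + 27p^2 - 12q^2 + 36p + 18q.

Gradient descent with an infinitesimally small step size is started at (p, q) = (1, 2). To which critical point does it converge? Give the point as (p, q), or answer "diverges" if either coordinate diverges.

f is separable, so gradient descent decouples: p follows -∂f/∂p, q follows -∂f/∂q.
∂f/∂p = 18(p + 1)(p + 2); at p=1 this is 108, so p decreases.
∂f/∂q = 6(q - 3)(q - 1); at q=2 this is -6, so q increases.
p converges to its nearest critical value -1 (a local min of the p-part); q converges to 3. The iterate converges to (-1, 3).

(-1, 3)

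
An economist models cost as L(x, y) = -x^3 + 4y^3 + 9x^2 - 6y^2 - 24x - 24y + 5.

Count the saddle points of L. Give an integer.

2

L separates as a function of x plus a function of y, so ∇L=0 decouples.
∂L/∂x = -3(x - 4)(x - 2) = 0 at x ∈ {2, 4}; ∂L/∂y = 12(y - 2)(y + 1) = 0 at y ∈ {-1, 2}.
The Hessian is diagonal: diag(L_xx, L_yy). Second derivatives: L_xx(2)=6, L_xx(4)=-6; L_yy(-1)=-36, L_yy(2)=36.
Saddle points occur where the two diagonal entries have opposite signs: (2, -1), (4, 2). Count: 2.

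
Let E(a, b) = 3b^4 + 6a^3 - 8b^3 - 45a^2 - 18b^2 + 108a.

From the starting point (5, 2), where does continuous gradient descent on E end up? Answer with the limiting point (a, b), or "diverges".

E is separable, so gradient descent decouples: a follows -∂E/∂a, b follows -∂E/∂b.
∂E/∂a = 18(a - 3)(a - 2); at a=5 this is 108, so a decreases.
∂E/∂b = 12b(b - 3)(b + 1); at b=2 this is -72, so b increases.
a converges to its nearest critical value 3 (a local min of the a-part); b converges to 3. The iterate converges to (3, 3).

(3, 3)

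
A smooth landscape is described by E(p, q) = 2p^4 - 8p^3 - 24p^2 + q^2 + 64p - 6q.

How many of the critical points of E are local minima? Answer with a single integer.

E separates as a function of p plus a function of q, so ∇E=0 decouples.
∂E/∂p = 8(p - 4)(p - 1)(p + 2) = 0 at p ∈ {-2, 1, 4}; ∂E/∂q = 2(q - 3) = 0 at q ∈ {3}.
The Hessian is diagonal: diag(E_pp, E_qq). Second derivatives: E_pp(-2)=144, E_pp(1)=-72, E_pp(4)=144; E_qq(3)=2.
Local minima occur where both diagonal entries positive: (-2, 3), (4, 3). Count: 2.

2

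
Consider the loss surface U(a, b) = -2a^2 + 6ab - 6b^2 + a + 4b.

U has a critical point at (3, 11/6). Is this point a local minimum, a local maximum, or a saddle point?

The Hessian of U is constant: H = [[-4, 6], [6, -12]].
det(H) = (-4)·(-12) − 6² = 12.
det(H) > 0 and tr(H) = -16 < 0, so H is negative definite and the point is a local maximum.

local maximum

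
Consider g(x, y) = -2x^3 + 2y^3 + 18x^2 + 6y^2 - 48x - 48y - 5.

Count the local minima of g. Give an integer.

g separates as a function of x plus a function of y, so ∇g=0 decouples.
∂g/∂x = -6(x - 4)(x - 2) = 0 at x ∈ {2, 4}; ∂g/∂y = 6(y - 2)(y + 4) = 0 at y ∈ {-4, 2}.
The Hessian is diagonal: diag(g_xx, g_yy). Second derivatives: g_xx(2)=12, g_xx(4)=-12; g_yy(-4)=-36, g_yy(2)=36.
Local minima occur where both diagonal entries positive: (2, 2). Count: 1.

1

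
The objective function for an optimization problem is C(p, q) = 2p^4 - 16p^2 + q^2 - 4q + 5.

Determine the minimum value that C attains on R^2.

C(p,q) separates as A(p) + B(q) + 5, so its minimum is min A + min B + 5.
A'(p) = 8p(p - 2)(p + 2) vanishes at p ∈ {-2, 0, 2}; B'(q) = 2q - 4 vanishes at q ∈ {2}.
Local minima of A (where A''>0): A(-2)=-32, A(2)=-32. Local minima of B: B(2)=-4.
So the global minimum of C is A(-2) + B(2) + 5 = -32 − 4 + 5 = -31, attained at (-2, 2).

-31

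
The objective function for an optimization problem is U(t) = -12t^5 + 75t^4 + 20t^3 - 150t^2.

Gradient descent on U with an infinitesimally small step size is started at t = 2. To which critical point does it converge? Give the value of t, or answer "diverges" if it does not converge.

1

U'(t) = -60t(t - 5)(t - 1)(t + 1), so U'(2) = 1080.
Gradient descent moves in the -U' direction, i.e. t is decreasing.
The nearest critical point in that direction is t = 1, where U'' = 480 > 0 (a local minimum). The iterate converges there.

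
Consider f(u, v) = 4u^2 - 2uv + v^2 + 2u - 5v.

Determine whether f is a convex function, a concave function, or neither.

convex

f is quadratic, so its Hessian is the constant matrix H = [[8, -2], [-2, 2]].
det(H) = 12, tr(H) = 10.
det(H) > 0 and tr(H) > 0, so H is positive definite everywhere: convex.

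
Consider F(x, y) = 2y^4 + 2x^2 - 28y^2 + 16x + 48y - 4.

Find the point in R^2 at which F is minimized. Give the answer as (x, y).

F(x,y) separates as P(x) + Q(y) − 4, so its minimum is min P + min Q − 4.
P'(x) = 4x + 16 vanishes at x ∈ {-4}; Q'(y) = 8(y - 2)(y - 1)(y + 3) vanishes at y ∈ {-3, 1, 2}.
Local minima of P (where P''>0): P(-4)=-32. Local minima of Q: Q(-3)=-234, Q(2)=16.
So the global minimum of F is P(-4) + Q(-3) − 4 = -32 − 234 − 4 = -270, attained at (-4, -3).

(-4, -3)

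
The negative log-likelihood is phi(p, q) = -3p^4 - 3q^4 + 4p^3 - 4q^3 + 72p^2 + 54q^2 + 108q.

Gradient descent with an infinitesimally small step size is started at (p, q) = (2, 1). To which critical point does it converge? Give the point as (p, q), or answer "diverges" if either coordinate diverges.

(0, -1)

phi is separable, so gradient descent decouples: p follows -∂phi/∂p, q follows -∂phi/∂q.
∂phi/∂p = -12p(p - 4)(p + 3); at p=2 this is 240, so p decreases.
∂phi/∂q = -12(q - 3)(q + 1)(q + 3); at q=1 this is 192, so q decreases.
p converges to its nearest critical value 0 (a local min of the p-part); q converges to -1. The iterate converges to (0, -1).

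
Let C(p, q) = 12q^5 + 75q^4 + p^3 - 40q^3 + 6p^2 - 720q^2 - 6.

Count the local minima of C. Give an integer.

2

C separates as a function of p plus a function of q, so ∇C=0 decouples.
∂C/∂p = 3p(p + 4) = 0 at p ∈ {-4, 0}; ∂C/∂q = 60q(q - 2)(q + 3)(q + 4) = 0 at q ∈ {-4, -3, 0, 2}.
The Hessian is diagonal: diag(C_pp, C_qq). Second derivatives: C_pp(-4)=-12, C_pp(0)=12; C_qq(-4)=-1440, C_qq(-3)=900, C_qq(0)=-1440, C_qq(2)=3600.
Local minima occur where both diagonal entries positive: (0, -3), (0, 2). Count: 2.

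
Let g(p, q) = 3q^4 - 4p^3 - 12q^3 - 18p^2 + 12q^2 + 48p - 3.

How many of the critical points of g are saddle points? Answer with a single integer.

3

g separates as a function of p plus a function of q, so ∇g=0 decouples.
∂g/∂p = -12(p - 1)(p + 4) = 0 at p ∈ {-4, 1}; ∂g/∂q = 12q(q - 2)(q - 1) = 0 at q ∈ {0, 1, 2}.
The Hessian is diagonal: diag(g_pp, g_qq). Second derivatives: g_pp(-4)=60, g_pp(1)=-60; g_qq(0)=24, g_qq(1)=-12, g_qq(2)=24.
Saddle points occur where the two diagonal entries have opposite signs: (-4, 1), (1, 0), (1, 2). Count: 3.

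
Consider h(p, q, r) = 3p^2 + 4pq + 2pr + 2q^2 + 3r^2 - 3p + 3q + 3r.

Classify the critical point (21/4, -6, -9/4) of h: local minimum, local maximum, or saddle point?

The Hessian is constant: H = [[6, 4, 2], [4, 4, 0], [2, 0, 6]].
Leading principal minors: Δ₁ = 6, Δ₂ = 8, Δ₃ = 32.
All leading minors are positive, so H is positive definite: a local minimum.

local minimum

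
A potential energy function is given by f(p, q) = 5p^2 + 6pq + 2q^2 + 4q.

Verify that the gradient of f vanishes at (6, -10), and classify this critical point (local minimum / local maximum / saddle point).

local minimum

∇f = (10p + 6q, 6p + 4q + 4); substituting (6, -10) gives ∇f = (0, 0), so (6, -10) is indeed a critical point.
The Hessian of f is constant: H = [[10, 6], [6, 4]].
det(H) = 10·4 − 6² = 4.
det(H) > 0 and tr(H) = 14 > 0, so H is positive definite and the point is a local minimum.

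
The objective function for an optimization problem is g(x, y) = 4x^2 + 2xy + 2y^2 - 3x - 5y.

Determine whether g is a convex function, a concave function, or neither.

convex

g is quadratic, so its Hessian is the constant matrix H = [[8, 2], [2, 4]].
det(H) = 28, tr(H) = 12.
det(H) > 0 and tr(H) > 0, so H is positive definite everywhere: convex.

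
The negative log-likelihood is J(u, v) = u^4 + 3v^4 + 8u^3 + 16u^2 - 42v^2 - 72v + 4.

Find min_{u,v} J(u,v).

-347

J(u,v) separates as P(u) + Q(v) + 4, so its minimum is min P + min Q + 4.
P'(u) = 4u(u + 2)(u + 4) vanishes at u ∈ {-4, -2, 0}; Q'(v) = 12(v - 3)(v + 1)(v + 2) vanishes at v ∈ {-2, -1, 3}.
Local minima of P (where P''>0): P(-4)=0, P(0)=0. Local minima of Q: Q(-2)=24, Q(3)=-351.
So the global minimum of J is P(-4) + Q(3) + 4 = 0 − 351 + 4 = -347, attained at (-4, 3).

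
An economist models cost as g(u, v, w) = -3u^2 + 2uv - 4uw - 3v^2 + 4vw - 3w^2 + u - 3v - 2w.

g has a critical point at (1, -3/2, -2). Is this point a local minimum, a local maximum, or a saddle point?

The Hessian is constant: H = [[-6, 2, -4], [2, -6, 4], [-4, 4, -6]].
Leading principal minors: Δ₁ = -6, Δ₂ = 32, Δ₃ = -64.
The minors alternate sign starting negative (−, +, −), so H is negative definite: a local maximum.

local maximum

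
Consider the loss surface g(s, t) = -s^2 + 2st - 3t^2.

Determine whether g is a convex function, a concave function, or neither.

concave

g is quadratic, so its Hessian is the constant matrix H = [[-2, 2], [2, -6]].
det(H) = 8, tr(H) = -8.
det(H) > 0 and tr(H) < 0, so H is negative definite everywhere: concave.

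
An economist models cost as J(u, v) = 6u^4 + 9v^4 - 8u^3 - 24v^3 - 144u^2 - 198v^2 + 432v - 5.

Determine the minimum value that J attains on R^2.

-2986

J(u,v) separates as P(u) + Q(v) − 5, so its minimum is min P + min Q − 5.
P'(u) = 24u(u - 4)(u + 3) vanishes at u ∈ {-3, 0, 4}; Q'(v) = 36(v - 4)(v - 1)(v + 3) vanishes at v ∈ {-3, 1, 4}.
Local minima of P (where P''>0): P(-3)=-594, P(4)=-1280. Local minima of Q: Q(-3)=-1701, Q(4)=-672.
So the global minimum of J is P(4) + Q(-3) − 5 = -1280 − 1701 − 5 = -2986, attained at (4, -3).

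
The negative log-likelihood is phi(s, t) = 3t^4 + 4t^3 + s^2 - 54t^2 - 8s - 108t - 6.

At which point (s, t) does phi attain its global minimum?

(4, 3)

phi(s,t) separates as P(s) + Q(t) − 6, so its minimum is min P + min Q − 6.
P'(s) = 2s - 8 vanishes at s ∈ {4}; Q'(t) = 12(t - 3)(t + 1)(t + 3) vanishes at t ∈ {-3, -1, 3}.
Local minima of P (where P''>0): P(4)=-16. Local minima of Q: Q(-3)=-27, Q(3)=-459.
So the global minimum of phi is P(4) + Q(3) − 6 = -16 − 459 − 6 = -481, attained at (4, 3).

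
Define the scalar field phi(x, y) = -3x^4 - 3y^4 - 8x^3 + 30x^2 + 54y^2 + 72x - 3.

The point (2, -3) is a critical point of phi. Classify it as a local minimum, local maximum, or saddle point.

The mixed partial ∂²phi/∂x∂y is 0, so the Hessian at any point is diag(phi_xx, phi_yy) = diag(12(-3x^2 - 4x + 5), 36(-y^2 + 3)).
At (2, -3): H = diag(-180, -216).
Both eigenvalues are negative, so H is negative definite: a local maximum.

local maximum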